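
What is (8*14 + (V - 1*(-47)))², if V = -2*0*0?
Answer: 25281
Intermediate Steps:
V = 0 (V = 0*0 = 0)
(8*14 + (V - 1*(-47)))² = (8*14 + (0 - 1*(-47)))² = (112 + (0 + 47))² = (112 + 47)² = 159² = 25281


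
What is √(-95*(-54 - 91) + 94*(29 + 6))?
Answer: √17065 ≈ 130.63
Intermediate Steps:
√(-95*(-54 - 91) + 94*(29 + 6)) = √(-95*(-145) + 94*35) = √(13775 + 3290) = √17065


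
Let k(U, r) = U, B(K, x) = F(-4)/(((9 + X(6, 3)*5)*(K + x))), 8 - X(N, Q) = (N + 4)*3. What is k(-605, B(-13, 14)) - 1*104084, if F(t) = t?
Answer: -104689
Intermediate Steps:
X(N, Q) = -4 - 3*N (X(N, Q) = 8 - (N + 4)*3 = 8 - (4 + N)*3 = 8 - (12 + 3*N) = 8 + (-12 - 3*N) = -4 - 3*N)
B(K, x) = -4/(-101*K - 101*x) (B(K, x) = -4*1/((9 + (-4 - 3*6)*5)*(K + x)) = -4*1/((9 + (-4 - 18)*5)*(K + x)) = -4*1/((9 - 22*5)*(K + x)) = -4*1/((9 - 110)*(K + x)) = -4*(-1/(101*(K + x))) = -4/(-101*K - 101*x))
k(-605, B(-13, 14)) - 1*104084 = -605 - 1*104084 = -605 - 104084 = -104689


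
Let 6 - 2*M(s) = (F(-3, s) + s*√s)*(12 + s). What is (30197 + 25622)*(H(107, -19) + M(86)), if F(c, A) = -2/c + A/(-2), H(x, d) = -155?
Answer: 321908173/3 - 235221266*√86 ≈ -2.0741e+9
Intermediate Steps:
F(c, A) = -2/c - A/2 (F(c, A) = -2/c + A*(-½) = -2/c - A/2)
M(s) = 3 - (12 + s)*(⅔ + s^(3/2) - s/2)/2 (M(s) = 3 - ((-2/(-3) - s/2) + s*√s)*(12 + s)/2 = 3 - ((-2*(-⅓) - s/2) + s^(3/2))*(12 + s)/2 = 3 - ((⅔ - s/2) + s^(3/2))*(12 + s)/2 = 3 - (⅔ + s^(3/2) - s/2)*(12 + s)/2 = 3 - (12 + s)*(⅔ + s^(3/2) - s/2)/2)
(30197 + 25622)*(H(107, -19) + M(86)) = (30197 + 25622)*(-155 + (-1 - 516*√86 - 3698*√86 + (¼)*86² + (8/3)*86)) = 55819*(-155 + (-1 - 516*√86 - 3698*√86 + (¼)*7396 + 688/3)) = 55819*(-155 + (-1 - 516*√86 - 3698*√86 + 1849 + 688/3)) = 55819*(-155 + (6232/3 - 4214*√86)) = 55819*(5767/3 - 4214*√86) = 321908173/3 - 235221266*√86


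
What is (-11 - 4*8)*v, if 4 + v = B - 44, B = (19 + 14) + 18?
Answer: -129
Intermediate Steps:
B = 51 (B = 33 + 18 = 51)
v = 3 (v = -4 + (51 - 44) = -4 + 7 = 3)
(-11 - 4*8)*v = (-11 - 4*8)*3 = (-11 - 32)*3 = -43*3 = -129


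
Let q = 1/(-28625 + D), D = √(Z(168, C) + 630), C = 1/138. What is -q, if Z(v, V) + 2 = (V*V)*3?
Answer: 36342300/1040297540191 + 46*√11959635/5201487700955 ≈ 3.4965e-5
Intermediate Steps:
C = 1/138 ≈ 0.0072464
Z(v, V) = -2 + 3*V² (Z(v, V) = -2 + (V*V)*3 = -2 + V²*3 = -2 + 3*V²)
D = √11959635/138 (D = √((-2 + 3*(1/138)²) + 630) = √((-2 + 3*(1/19044)) + 630) = √((-2 + 1/6348) + 630) = √(-12695/6348 + 630) = √(3986545/6348) = √11959635/138 ≈ 25.060)
q = 1/(-28625 + √11959635/138) ≈ -3.4965e-5
-q = -(-36342300/1040297540191 - 46*√11959635/5201487700955) = 36342300/1040297540191 + 46*√11959635/5201487700955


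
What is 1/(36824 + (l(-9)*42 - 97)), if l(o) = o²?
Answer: 1/40129 ≈ 2.4920e-5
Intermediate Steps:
1/(36824 + (l(-9)*42 - 97)) = 1/(36824 + ((-9)²*42 - 97)) = 1/(36824 + (81*42 - 97)) = 1/(36824 + (3402 - 97)) = 1/(36824 + 3305) = 1/40129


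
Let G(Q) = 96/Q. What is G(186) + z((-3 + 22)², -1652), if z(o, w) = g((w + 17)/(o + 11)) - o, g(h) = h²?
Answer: -5245775/15376 ≈ -341.17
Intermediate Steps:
z(o, w) = -o + (17 + w)²/(11 + o)² (z(o, w) = ((w + 17)/(o + 11))² - o = ((17 + w)/(11 + o))² - o = (17 + w)²/(11 + o)² - o = -o + (17 + w)²/(11 + o)²)
G(186) + z((-3 + 22)², -1652) = 96/186 + (-(-3 + 22)² + (17 - 1652)²/(11 + (-3 + 22)²)²) = 96*(1/186) + (-1*19² + (-1635)²/(11 + 19²)²) = 16/31 + (-1*361 + 2673225/(11 + 361)²) = 16/31 + (-361 + 2673225/372²) = 16/31 + (-361 + (1/138384)*2673225) = 16/31 + (-361 + 297025/15376) = 16/31 - 5253711/15376 = -5245775/15376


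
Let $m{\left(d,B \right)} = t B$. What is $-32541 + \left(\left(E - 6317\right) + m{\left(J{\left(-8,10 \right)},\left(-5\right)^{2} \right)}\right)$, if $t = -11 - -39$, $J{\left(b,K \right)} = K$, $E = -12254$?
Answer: $-50412$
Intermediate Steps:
$t = 28$ ($t = -11 + 39 = 28$)
$m{\left(d,B \right)} = 28 B$
$-32541 + \left(\left(E - 6317\right) + m{\left(J{\left(-8,10 \right)},\left(-5\right)^{2} \right)}\right) = -32541 + \left(\left(-12254 - 6317\right) + 28 \left(-5\right)^{2}\right) = -32541 + \left(-18571 + 28 \cdot 25\right) = -32541 + \left(-18571 + 700\right) = -32541 - 17871 = -50412$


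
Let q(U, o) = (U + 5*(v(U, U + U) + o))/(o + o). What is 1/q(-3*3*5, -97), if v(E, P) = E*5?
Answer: 194/1655 ≈ 0.11722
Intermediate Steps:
v(E, P) = 5*E
q(U, o) = (5*o + 26*U)/(2*o) (q(U, o) = (U + 5*(5*U + o))/(o + o) = (U + 5*(o + 5*U))/((2*o)) = (U + (5*o + 25*U))*(1/(2*o)) = (5*o + 26*U)*(1/(2*o)) = (5*o + 26*U)/(2*o))
1/q(-3*3*5, -97) = 1/(5/2 + 13*(-3*3*5)/(-97)) = 1/(5/2 + 13*(-9*5)*(-1/97)) = 1/(5/2 + 13*(-45)*(-1/97)) = 1/(5/2 + 585/97) = 1/(1655/194) = 194/1655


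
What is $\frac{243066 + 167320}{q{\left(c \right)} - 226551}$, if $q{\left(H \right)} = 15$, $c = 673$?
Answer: $- \frac{205193}{113268} \approx -1.8116$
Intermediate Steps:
$\frac{243066 + 167320}{q{\left(c \right)} - 226551} = \frac{243066 + 167320}{15 - 226551} = \frac{410386}{-226536} = 410386 \left(- \frac{1}{226536}\right) = - \frac{205193}{113268}$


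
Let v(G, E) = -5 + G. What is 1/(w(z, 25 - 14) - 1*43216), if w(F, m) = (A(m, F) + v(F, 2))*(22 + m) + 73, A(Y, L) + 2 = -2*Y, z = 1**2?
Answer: -1/44067 ≈ -2.2693e-5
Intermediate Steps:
z = 1
A(Y, L) = -2 - 2*Y
w(F, m) = 73 + (22 + m)*(-7 + F - 2*m) (w(F, m) = ((-2 - 2*m) + (-5 + F))*(22 + m) + 73 = (-7 + F - 2*m)*(22 + m) + 73 = (22 + m)*(-7 + F - 2*m) + 73 = 73 + (22 + m)*(-7 + F - 2*m))
1/(w(z, 25 - 14) - 1*43216) = 1/((-81 - 51*(25 - 14) - 2*(25 - 14)**2 + 22*1 + 1*(25 - 14)) - 1*43216) = 1/((-81 - 51*11 - 2*11**2 + 22 + 1*11) - 43216) = 1/((-81 - 561 - 2*121 + 22 + 11) - 43216) = 1/((-81 - 561 - 242 + 22 + 11) - 43216) = 1/(-851 - 43216) = 1/(-44067) = -1/44067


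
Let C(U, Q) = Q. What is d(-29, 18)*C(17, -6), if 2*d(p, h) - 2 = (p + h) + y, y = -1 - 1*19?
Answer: 87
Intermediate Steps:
y = -20 (y = -1 - 19 = -20)
d(p, h) = -9 + h/2 + p/2 (d(p, h) = 1 + ((p + h) - 20)/2 = 1 + ((h + p) - 20)/2 = 1 + (-20 + h + p)/2 = 1 + (-10 + h/2 + p/2) = -9 + h/2 + p/2)
d(-29, 18)*C(17, -6) = (-9 + (1/2)*18 + (1/2)*(-29))*(-6) = (-9 + 9 - 29/2)*(-6) = -29/2*(-6) = 87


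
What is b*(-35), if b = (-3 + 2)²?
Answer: -35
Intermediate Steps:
b = 1 (b = (-1)² = 1)
b*(-35) = 1*(-35) = -35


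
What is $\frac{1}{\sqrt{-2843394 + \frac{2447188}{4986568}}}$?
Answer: $- \frac{i \sqrt{4418964132255224942}}{3544693771151} \approx - 0.00059304 i$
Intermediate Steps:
$\frac{1}{\sqrt{-2843394 + \frac{2447188}{4986568}}} = \frac{1}{\sqrt{-2843394 + 2447188 \cdot \frac{1}{4986568}}} = \frac{1}{\sqrt{-2843394 + \frac{611797}{1246642}}} = \frac{1}{\sqrt{- \frac{3544693771151}{1246642}}} = \frac{1}{\frac{1}{1246642} i \sqrt{4418964132255224942}} = - \frac{i \sqrt{4418964132255224942}}{3544693771151}$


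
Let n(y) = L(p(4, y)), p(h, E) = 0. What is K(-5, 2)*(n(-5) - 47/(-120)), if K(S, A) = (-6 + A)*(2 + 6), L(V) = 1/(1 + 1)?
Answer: -428/15 ≈ -28.533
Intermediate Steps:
L(V) = ½ (L(V) = 1/2 = ½)
n(y) = ½
K(S, A) = -48 + 8*A (K(S, A) = (-6 + A)*8 = -48 + 8*A)
K(-5, 2)*(n(-5) - 47/(-120)) = (-48 + 8*2)*(½ - 47/(-120)) = (-48 + 16)*(½ - 47*(-1/120)) = -32*(½ + 47/120) = -32*107/120 = -428/15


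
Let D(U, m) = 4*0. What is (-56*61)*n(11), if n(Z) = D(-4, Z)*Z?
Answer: 0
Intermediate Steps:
D(U, m) = 0
n(Z) = 0 (n(Z) = 0*Z = 0)
(-56*61)*n(11) = -56*61*0 = -3416*0 = 0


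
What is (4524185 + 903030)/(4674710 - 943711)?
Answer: 5427215/3730999 ≈ 1.4546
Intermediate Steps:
(4524185 + 903030)/(4674710 - 943711) = 5427215/3730999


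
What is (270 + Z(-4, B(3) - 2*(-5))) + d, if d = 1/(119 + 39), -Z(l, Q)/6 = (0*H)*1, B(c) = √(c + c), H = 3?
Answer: 42661/158 ≈ 270.01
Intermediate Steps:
B(c) = √2*√c (B(c) = √(2*c) = √2*√c)
Z(l, Q) = 0 (Z(l, Q) = -6*0*3 = -0 = -6*0 = 0)
d = 1/158 ≈ 0.0063291
(270 + Z(-4, B(3) - 2*(-5))) + d = (270 + 0) + 1/158 = 270 + 1/158 = 42661/158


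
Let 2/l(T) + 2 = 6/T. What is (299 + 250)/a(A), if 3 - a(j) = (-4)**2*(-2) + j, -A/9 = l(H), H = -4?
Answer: 3843/209 ≈ 18.388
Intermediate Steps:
l(T) = 2/(-2 + 6/T)
A = 36/7 (A = -(-9)*(-4)/(-3 - 4) = -(-9)*(-4)/(-7) = -(-9)*(-4)*(-1)/7 = -9*(-4/7) = 36/7 ≈ 5.1429)
a(j) = 35 - j (a(j) = 3 - ((-4)**2*(-2) + j) = 3 - (16*(-2) + j) = 3 - (-32 + j) = 3 + (32 - j) = 35 - j)
(299 + 250)/a(A) = (299 + 250)/(35 - 1*36/7) = 549/(35 - 36/7) = 549/(209/7) = 549*(7/209) = 3843/209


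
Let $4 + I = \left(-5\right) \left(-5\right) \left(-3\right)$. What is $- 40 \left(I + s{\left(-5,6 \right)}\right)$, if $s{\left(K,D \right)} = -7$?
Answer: $3440$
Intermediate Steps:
$I = -79$ ($I = -4 + \left(-5\right) \left(-5\right) \left(-3\right) = -4 + 25 \left(-3\right) = -4 - 75 = -79$)
$- 40 \left(I + s{\left(-5,6 \right)}\right) = - 40 \left(-79 - 7\right) = \left(-40\right) \left(-86\right) = 3440$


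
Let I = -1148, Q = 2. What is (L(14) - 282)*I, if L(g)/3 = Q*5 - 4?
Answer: 303072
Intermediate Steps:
L(g) = 18 (L(g) = 3*(2*5 - 4) = 3*(10 - 4) = 3*6 = 18)
(L(14) - 282)*I = (18 - 282)*(-1148) = -264*(-1148) = 303072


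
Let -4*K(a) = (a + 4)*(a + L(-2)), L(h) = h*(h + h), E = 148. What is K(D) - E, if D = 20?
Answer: -316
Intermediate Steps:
L(h) = 2*h² (L(h) = h*(2*h) = 2*h²)
K(a) = -(4 + a)*(8 + a)/4 (K(a) = -(a + 4)*(a + 2*(-2)²)/4 = -(4 + a)*(a + 2*4)/4 = -(4 + a)*(a + 8)/4 = -(4 + a)*(8 + a)/4)
K(D) - E = (-8 - 3*20 - ¼*20²) - 1*148 = (-8 - 60 - ¼*400) - 148 = (-8 - 60 - 100) - 148 = -168 - 148 = -316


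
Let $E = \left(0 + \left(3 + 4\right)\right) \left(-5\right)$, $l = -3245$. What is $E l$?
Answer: $113575$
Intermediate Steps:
$E = -35$ ($E = \left(0 + 7\right) \left(-5\right) = 7 \left(-5\right) = -35$)
$E l = \left(-35\right) \left(-3245\right) = 113575$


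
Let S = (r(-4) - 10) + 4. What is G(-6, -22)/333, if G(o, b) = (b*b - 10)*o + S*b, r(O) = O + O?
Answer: -2536/333 ≈ -7.6156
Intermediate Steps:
r(O) = 2*O
S = -14 (S = (2*(-4) - 10) + 4 = (-8 - 10) + 4 = -18 + 4 = -14)
G(o, b) = -14*b + o*(-10 + b²) (G(o, b) = (b*b - 10)*o - 14*b = (b² - 10)*o - 14*b = (-10 + b²)*o - 14*b = o*(-10 + b²) - 14*b = -14*b + o*(-10 + b²))
G(-6, -22)/333 = (-14*(-22) - 10*(-6) - 6*(-22)²)/333 = (308 + 60 - 6*484)*(1/333) = (308 + 60 - 2904)*(1/333) = -2536*1/333 = -2536/333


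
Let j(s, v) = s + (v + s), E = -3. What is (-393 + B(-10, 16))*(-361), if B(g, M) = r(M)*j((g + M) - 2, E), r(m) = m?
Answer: 112993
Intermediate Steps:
j(s, v) = v + 2*s (j(s, v) = s + (s + v) = v + 2*s)
B(g, M) = M*(-7 + 2*M + 2*g) (B(g, M) = M*(-3 + 2*((g + M) - 2)) = M*(-3 + 2*((M + g) - 2)) = M*(-3 + 2*(-2 + M + g)) = M*(-3 + (-4 + 2*M + 2*g)) = M*(-7 + 2*M + 2*g))
(-393 + B(-10, 16))*(-361) = (-393 + 16*(-7 + 2*16 + 2*(-10)))*(-361) = (-393 + 16*(-7 + 32 - 20))*(-361) = (-393 + 16*5)*(-361) = (-393 + 80)*(-361) = -313*(-361) = 112993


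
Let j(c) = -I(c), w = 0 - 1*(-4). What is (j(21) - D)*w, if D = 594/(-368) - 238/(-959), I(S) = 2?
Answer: -15983/6302 ≈ -2.5362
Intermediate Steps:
w = 4 (w = 0 + 4 = 4)
j(c) = -2 (j(c) = -1*2 = -2)
D = -34433/25208 (D = 594*(-1/368) - 238*(-1/959) = -297/184 + 34/137 = -34433/25208 ≈ -1.3660)
(j(21) - D)*w = (-2 - 1*(-34433/25208))*4 = (-2 + 34433/25208)*4 = -15983/25208*4 = -15983/6302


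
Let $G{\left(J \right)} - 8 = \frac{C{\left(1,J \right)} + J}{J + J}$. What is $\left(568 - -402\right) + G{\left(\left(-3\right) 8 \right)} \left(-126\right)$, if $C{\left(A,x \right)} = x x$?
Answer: $1411$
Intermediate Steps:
$C{\left(A,x \right)} = x^{2}$
$G{\left(J \right)} = 8 + \frac{J + J^{2}}{2 J}$ ($G{\left(J \right)} = 8 + \frac{J^{2} + J}{J + J} = 8 + \frac{J + J^{2}}{2 J}$)
$\left(568 - -402\right) + G{\left(\left(-3\right) 8 \right)} \left(-126\right) = \left(568 - -402\right) + \left(\frac{17}{2} + \frac{\left(-3\right) 8}{2}\right) \left(-126\right) = \left(568 + 402\right) + \left(\frac{17}{2} + \frac{1}{2} \left(-24\right)\right) \left(-126\right) = 970 + \left(\frac{17}{2} - 12\right) \left(-126\right) = 970 - -441 = 970 + 441 = 1411$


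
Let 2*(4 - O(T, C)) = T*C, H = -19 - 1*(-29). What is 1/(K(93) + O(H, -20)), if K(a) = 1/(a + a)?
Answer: 186/19345 ≈ 0.0096149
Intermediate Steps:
H = 10 (H = -19 + 29 = 10)
O(T, C) = 4 - C*T/2 (O(T, C) = 4 - T*C/2 = 4 - C*T/2)
K(a) = 1/(2*a)
1/(K(93) + O(H, -20)) = 1/((½)/93 + (4 - ½*(-20)*10)) = 1/((½)*(1/93) + (4 + 100)) = 1/(1/186 + 104) = 1/(19345/186) = 186/19345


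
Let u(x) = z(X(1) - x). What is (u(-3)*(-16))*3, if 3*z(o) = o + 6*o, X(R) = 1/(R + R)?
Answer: -392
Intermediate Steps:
X(R) = 1/(2*R)
z(o) = 7*o/3 (z(o) = (o + 6*o)/3 = (7*o)/3 = 7*o/3)
u(x) = 7/6 - 7*x/3 (u(x) = 7*((½)/1 - x)/3 = 7*((½)*1 - x)/3 = 7*(½ - x)/3 = 7/6 - 7*x/3)
(u(-3)*(-16))*3 = ((7/6 - 7/3*(-3))*(-16))*3 = ((7/6 + 7)*(-16))*3 = ((49/6)*(-16))*3 = -392/3*3 = -392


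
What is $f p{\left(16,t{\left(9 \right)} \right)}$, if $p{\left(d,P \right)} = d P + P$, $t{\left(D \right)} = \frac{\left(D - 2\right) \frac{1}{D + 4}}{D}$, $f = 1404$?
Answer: $1428$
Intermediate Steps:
$t{\left(D \right)} = \frac{-2 + D}{D \left(4 + D\right)}$ ($t{\left(D \right)} = \frac{\left(-2 + D\right) \frac{1}{4 + D}}{D} = \frac{\frac{1}{4 + D} \left(-2 + D\right)}{D} = \frac{-2 + D}{D \left(4 + D\right)}$)
$p{\left(d,P \right)} = P + P d$ ($p{\left(d,P \right)} = P d + P = P + P d$)
$f p{\left(16,t{\left(9 \right)} \right)} = 1404 \frac{-2 + 9}{9 \left(4 + 9\right)} \left(1 + 16\right) = 1404 \cdot \frac{1}{9} \cdot \frac{1}{13} \cdot 7 \cdot 17 = 1404 \cdot \frac{7}{117} \cdot 17 = 1404 \cdot \frac{119}{117} = 1428$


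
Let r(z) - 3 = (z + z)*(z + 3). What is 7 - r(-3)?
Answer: 4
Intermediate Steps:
r(z) = 3 + 2*z*(3 + z) (r(z) = 3 + (z + z)*(z + 3) = 3 + (2*z)*(3 + z) = 3 + 2*z*(3 + z))
7 - r(-3) = 7 - (3 + 2*(-3)**2 + 6*(-3)) = 7 - (3 + 2*9 - 18) = 7 - (3 + 18 - 18) = 7 - 1*3 = 7 - 3 = 4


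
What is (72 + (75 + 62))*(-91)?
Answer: -19019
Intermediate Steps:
(72 + (75 + 62))*(-91) = (72 + 137)*(-91) = 209*(-91) = -19019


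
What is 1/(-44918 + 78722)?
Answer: 1/33804 ≈ 2.9582e-5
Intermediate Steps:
1/(-44918 + 78722) = 1/33804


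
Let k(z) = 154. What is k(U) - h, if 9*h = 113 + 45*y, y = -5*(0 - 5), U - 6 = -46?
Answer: 148/9 ≈ 16.444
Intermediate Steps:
U = -40 (U = 6 - 46 = -40)
y = 25 (y = -5*(-5) = 25)
h = 1238/9 (h = (113 + 45*25)/9 = (113 + 1125)/9 = (⅑)*1238 = 1238/9 ≈ 137.56)
k(U) - h = 154 - 1*1238/9 = 154 - 1238/9 = 148/9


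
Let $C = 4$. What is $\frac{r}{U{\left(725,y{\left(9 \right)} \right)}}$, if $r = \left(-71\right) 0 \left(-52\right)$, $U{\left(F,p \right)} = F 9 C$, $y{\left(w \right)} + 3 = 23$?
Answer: $0$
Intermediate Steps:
$y{\left(w \right)} = 20$ ($y{\left(w \right)} = -3 + 23 = 20$)
$U{\left(F,p \right)} = 36 F$ ($U{\left(F,p \right)} = F 9 \cdot 4 = 9 F 4 = 36 F$)
$r = 0$ ($r = 0 \left(-52\right) = 0$)
$\frac{r}{U{\left(725,y{\left(9 \right)} \right)}} = \frac{0}{36 \cdot 725} = \frac{0}{26100} = 0 \cdot \frac{1}{26100} = 0$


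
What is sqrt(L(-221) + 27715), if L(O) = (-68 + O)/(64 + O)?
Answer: 2*sqrt(170798102)/157 ≈ 166.48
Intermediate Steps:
L(O) = (-68 + O)/(64 + O)
sqrt(L(-221) + 27715) = sqrt((-68 - 221)/(64 - 221) + 27715) = sqrt(-289/(-157) + 27715) = sqrt(-1/157*(-289) + 27715) = sqrt(289/157 + 27715) = sqrt(4351544/157) = 2*sqrt(170798102)/157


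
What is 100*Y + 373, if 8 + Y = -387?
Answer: -39127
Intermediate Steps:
Y = -395 (Y = -8 - 387 = -395)
100*Y + 373 = 100*(-395) + 373 = -39500 + 373 = -39127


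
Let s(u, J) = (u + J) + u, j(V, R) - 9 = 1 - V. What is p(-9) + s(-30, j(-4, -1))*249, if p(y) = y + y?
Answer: -11472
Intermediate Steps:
j(V, R) = 10 - V (j(V, R) = 9 + (1 - V) = 10 - V)
p(y) = 2*y
s(u, J) = J + 2*u (s(u, J) = (J + u) + u = J + 2*u)
p(-9) + s(-30, j(-4, -1))*249 = 2*(-9) + ((10 - 1*(-4)) + 2*(-30))*249 = -18 + ((10 + 4) - 60)*249 = -18 + (14 - 60)*249 = -18 - 46*249 = -18 - 11454 = -11472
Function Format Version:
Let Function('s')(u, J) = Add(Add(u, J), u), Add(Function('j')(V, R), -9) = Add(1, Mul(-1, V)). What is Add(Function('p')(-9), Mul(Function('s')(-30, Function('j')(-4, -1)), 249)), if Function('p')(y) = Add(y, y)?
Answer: -11472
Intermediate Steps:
Function('j')(V, R) = Add(10, Mul(-1, V)) (Function('j')(V, R) = Add(9, Add(1, Mul(-1, V))) = Add(10, Mul(-1, V)))
Function('p')(y) = Mul(2, y)
Function('s')(u, J) = Add(J, Mul(2, u)) (Function('s')(u, J) = Add(Add(J, u), u) = Add(J, Mul(2, u)))
Add(Function('p')(-9), Mul(Function('s')(-30, Function('j')(-4, -1)), 249)) = Add(Mul(2, -9), Mul(Add(Add(10, Mul(-1, -4)), Mul(2, -30)), 249)) = Add(-18, Mul(Add(Add(10, 4), -60), 249)) = Add(-18, Mul(Add(14, -60), 249)) = Add(-18, Mul(-46, 249)) = Add(-18, -11454) = -11472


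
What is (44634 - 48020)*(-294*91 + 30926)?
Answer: -14126392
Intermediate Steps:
(44634 - 48020)*(-294*91 + 30926) = -3386*(-26754 + 30926) = -3386*4172 = -14126392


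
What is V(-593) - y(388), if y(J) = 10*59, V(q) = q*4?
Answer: -2962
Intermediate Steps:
V(q) = 4*q
y(J) = 590
V(-593) - y(388) = 4*(-593) - 1*590 = -2372 - 590 = -2962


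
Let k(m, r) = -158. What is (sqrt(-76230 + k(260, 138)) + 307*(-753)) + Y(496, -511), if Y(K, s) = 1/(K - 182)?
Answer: -72587693/314 + 26*I*sqrt(113) ≈ -2.3117e+5 + 276.38*I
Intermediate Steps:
Y(K, s) = 1/(-182 + K)
(sqrt(-76230 + k(260, 138)) + 307*(-753)) + Y(496, -511) = (sqrt(-76230 - 158) + 307*(-753)) + 1/(-182 + 496) = (sqrt(-76388) - 231171) + 1/314 = (26*I*sqrt(113) - 231171) + 1/314 = (-231171 + 26*I*sqrt(113)) + 1/314 = -72587693/314 + 26*I*sqrt(113)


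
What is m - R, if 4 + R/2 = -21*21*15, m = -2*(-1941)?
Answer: 17120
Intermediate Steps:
m = 3882
R = -13238 (R = -8 + 2*(-21*21*15) = -8 + 2*(-441*15) = -8 + 2*(-6615) = -8 - 13230 = -13238)
m - R = 3882 - 1*(-13238) = 3882 + 13238 = 17120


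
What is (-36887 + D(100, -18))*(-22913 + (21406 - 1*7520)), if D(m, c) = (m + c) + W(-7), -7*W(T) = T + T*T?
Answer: 332292897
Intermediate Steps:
W(T) = -T/7 - T²/7 (W(T) = -(T + T*T)/7 = -(T + T²)/7 = -T/7 - T²/7)
D(m, c) = -6 + c + m (D(m, c) = (m + c) - ⅐*(-7)*(1 - 7) = (c + m) - ⅐*(-7)*(-6) = (c + m) - 6 = -6 + c + m)
(-36887 + D(100, -18))*(-22913 + (21406 - 1*7520)) = (-36887 + (-6 - 18 + 100))*(-22913 + (21406 - 1*7520)) = (-36887 + 76)*(-22913 + (21406 - 7520)) = -36811*(-22913 + 13886) = -36811*(-9027) = 332292897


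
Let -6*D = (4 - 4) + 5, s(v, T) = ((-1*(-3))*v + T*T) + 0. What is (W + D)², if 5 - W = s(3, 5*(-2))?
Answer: 395641/36 ≈ 10990.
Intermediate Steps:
s(v, T) = T² + 3*v (s(v, T) = (3*v + T²) + 0 = (T² + 3*v) + 0 = T² + 3*v)
D = -⅚ (D = -((4 - 4) + 5)/6 = -(0 + 5)/6 = -⅙*5 = -⅚ ≈ -0.83333)
W = -104 (W = 5 - ((5*(-2))² + 3*3) = 5 - ((-10)² + 9) = 5 - (100 + 9) = 5 - 1*109 = 5 - 109 = -104)
(W + D)² = (-104 - ⅚)² = (-629/6)² = 395641/36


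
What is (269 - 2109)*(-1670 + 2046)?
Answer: -691840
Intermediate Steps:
(269 - 2109)*(-1670 + 2046) = -1840*376 = -691840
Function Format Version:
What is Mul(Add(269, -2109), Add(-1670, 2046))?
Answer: -691840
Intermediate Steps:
Mul(Add(269, -2109), Add(-1670, 2046)) = Mul(-1840, 376) = -691840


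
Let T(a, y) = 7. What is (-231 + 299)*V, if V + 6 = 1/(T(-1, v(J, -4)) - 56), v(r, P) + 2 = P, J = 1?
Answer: -20060/49 ≈ -409.39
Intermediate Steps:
v(r, P) = -2 + P
V = -295/49 (V = -6 + 1/(7 - 56) = -6 + 1/(-49) = -6 - 1/49 = -295/49 ≈ -6.0204)
(-231 + 299)*V = (-231 + 299)*(-295/49) = 68*(-295/49) = -20060/49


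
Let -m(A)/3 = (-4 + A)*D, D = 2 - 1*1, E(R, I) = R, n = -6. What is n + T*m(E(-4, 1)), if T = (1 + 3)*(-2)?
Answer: -198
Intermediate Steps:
D = 1 (D = 2 - 1 = 1)
m(A) = 12 - 3*A (m(A) = -3*(-4 + A) = 12 - 3*A)
T = -8 (T = 4*(-2) = -8)
n + T*m(E(-4, 1)) = -6 - 8*(12 - 3*(-4)) = -6 - 8*(12 + 12) = -6 - 8*24 = -6 - 192 = -198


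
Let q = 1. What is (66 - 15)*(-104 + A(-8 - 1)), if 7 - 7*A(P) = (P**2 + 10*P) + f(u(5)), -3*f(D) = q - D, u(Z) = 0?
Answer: -5185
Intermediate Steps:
f(D) = -1/3 + D/3 (f(D) = -(1 - D)/3 = -1/3 + D/3)
A(P) = 22/21 - 10*P/7 - P**2/7 (A(P) = 1 - ((P**2 + 10*P) + (-1/3 + (1/3)*0))/7 = 1 - ((P**2 + 10*P) + (-1/3 + 0))/7 = 1 - ((P**2 + 10*P) - 1/3)/7 = 1 - (-1/3 + P**2 + 10*P)/7 = 1 + (1/21 - 10*P/7 - P**2/7) = 22/21 - 10*P/7 - P**2/7)
(66 - 15)*(-104 + A(-8 - 1)) = (66 - 15)*(-104 + (22/21 - 10*(-8 - 1)/7 - (-8 - 1)**2/7)) = 51*(-104 + (22/21 - 10/7*(-9) - 1/7*(-9)**2)) = 51*(-104 + (22/21 + 90/7 - 1/7*81)) = 51*(-104 + (22/21 + 90/7 - 81/7)) = 51*(-104 + 7/3) = 51*(-305/3) = -5185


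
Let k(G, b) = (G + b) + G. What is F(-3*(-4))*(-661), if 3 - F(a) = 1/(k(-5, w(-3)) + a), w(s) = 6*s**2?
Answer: -110387/56 ≈ -1971.2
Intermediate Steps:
k(G, b) = b + 2*G
F(a) = 3 - 1/(44 + a) (F(a) = 3 - 1/((6*(-3)**2 + 2*(-5)) + a) = 3 - 1/((6*9 - 10) + a) = 3 - 1/((54 - 10) + a) = 3 - 1/(44 + a))
F(-3*(-4))*(-661) = ((131 + 3*(-3*(-4)))/(44 - 3*(-4)))*(-661) = ((131 + 3*12)/(44 + 12))*(-661) = ((131 + 36)/56)*(-661) = ((1/56)*167)*(-661) = (167/56)*(-661) = -110387/56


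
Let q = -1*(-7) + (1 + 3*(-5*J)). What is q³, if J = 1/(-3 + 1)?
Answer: 29791/8 ≈ 3723.9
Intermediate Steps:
J = -½ (J = 1/(-2) = -½ ≈ -0.50000)
q = 31/2 (q = -1*(-7) + (1 + 3*(-5*(-½))) = 7 + (1 + 3*(5/2)) = 7 + (1 + 15/2) = 7 + 17/2 = 31/2 ≈ 15.500)
q³ = (31/2)³ = 29791/8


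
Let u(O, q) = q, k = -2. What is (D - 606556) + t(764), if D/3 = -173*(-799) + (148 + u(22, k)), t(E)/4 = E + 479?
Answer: -186465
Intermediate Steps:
t(E) = 1916 + 4*E (t(E) = 4*(E + 479) = 4*(479 + E) = 1916 + 4*E)
D = 415119 (D = 3*(-173*(-799) + (148 - 2)) = 3*(138227 + 146) = 3*138373 = 415119)
(D - 606556) + t(764) = (415119 - 606556) + (1916 + 4*764) = -191437 + (1916 + 3056) = -191437 + 4972 = -186465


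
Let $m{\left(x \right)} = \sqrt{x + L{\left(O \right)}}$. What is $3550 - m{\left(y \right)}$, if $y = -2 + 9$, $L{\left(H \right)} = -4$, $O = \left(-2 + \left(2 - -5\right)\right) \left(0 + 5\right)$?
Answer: $3550 - \sqrt{3} \approx 3548.3$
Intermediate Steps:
$O = 25$ ($O = \left(-2 + \left(2 + 5\right)\right) 5 = \left(-2 + 7\right) 5 = 5 \cdot 5 = 25$)
$y = 7$
$m{\left(x \right)} = \sqrt{-4 + x}$ ($m{\left(x \right)} = \sqrt{x - 4} = \sqrt{-4 + x}$)
$3550 - m{\left(y \right)} = 3550 - \sqrt{-4 + 7} = 3550 - \sqrt{3}$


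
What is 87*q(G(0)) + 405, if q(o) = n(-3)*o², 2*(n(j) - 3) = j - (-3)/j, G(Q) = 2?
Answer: 753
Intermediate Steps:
n(j) = 3 + j/2 + 3/(2*j) (n(j) = 3 + (j - (-3)/j)/2 = 3 + (j + 3/j)/2 = 3 + (j/2 + 3/(2*j)) = 3 + j/2 + 3/(2*j))
q(o) = o² (q(o) = ((½)*(3 - 3*(6 - 3))/(-3))*o² = ((½)*(-⅓)*(3 - 3*3))*o² = ((½)*(-⅓)*(3 - 9))*o² = ((½)*(-⅓)*(-6))*o² = 1*o² = o²)
87*q(G(0)) + 405 = 87*2² + 405 = 87*4 + 405 = 348 + 405 = 753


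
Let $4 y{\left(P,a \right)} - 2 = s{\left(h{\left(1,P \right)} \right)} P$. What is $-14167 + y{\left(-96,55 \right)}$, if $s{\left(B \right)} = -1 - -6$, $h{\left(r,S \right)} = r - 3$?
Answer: $- \frac{28573}{2} \approx -14287.0$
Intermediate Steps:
$h{\left(r,S \right)} = -3 + r$ ($h{\left(r,S \right)} = r - 3 = -3 + r$)
$s{\left(B \right)} = 5$ ($s{\left(B \right)} = -1 + 6 = 5$)
$y{\left(P,a \right)} = \frac{1}{2} + \frac{5 P}{4}$
$-14167 + y{\left(-96,55 \right)} = -14167 + \left(\frac{1}{2} + \frac{5}{4} \left(-96\right)\right) = -14167 + \left(\frac{1}{2} - 120\right) = -14167 - \frac{239}{2} = - \frac{28573}{2}$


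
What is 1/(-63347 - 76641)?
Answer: -1/139988 ≈ -7.1435e-6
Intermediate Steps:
1/(-63347 - 76641) = 1/(-139988) = -1/139988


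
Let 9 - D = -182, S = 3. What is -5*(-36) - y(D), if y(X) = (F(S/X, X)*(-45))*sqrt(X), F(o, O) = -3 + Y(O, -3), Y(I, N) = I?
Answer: 180 + 8460*sqrt(191) ≈ 1.1710e+5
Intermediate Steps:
D = 191 (D = 9 - 1*(-182) = 9 + 182 = 191)
F(o, O) = -3 + O
y(X) = sqrt(X)*(135 - 45*X) (y(X) = ((-3 + X)*(-45))*sqrt(X) = (135 - 45*X)*sqrt(X) = sqrt(X)*(135 - 45*X))
-5*(-36) - y(D) = -5*(-36) - 45*sqrt(191)*(3 - 1*191) = 180 - 45*sqrt(191)*(3 - 191) = 180 - 45*sqrt(191)*(-188) = 180 - (-8460)*sqrt(191) = 180 + 8460*sqrt(191)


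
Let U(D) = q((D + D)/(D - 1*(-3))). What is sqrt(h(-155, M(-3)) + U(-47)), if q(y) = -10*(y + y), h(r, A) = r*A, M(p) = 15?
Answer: I*sqrt(286495)/11 ≈ 48.659*I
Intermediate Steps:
h(r, A) = A*r
q(y) = -20*y
U(D) = -40*D/(3 + D) (U(D) = -20*(D + D)/(D - 1*(-3)) = -20*2*D/(D + 3) = -20*2*D/(3 + D) = -40*D/(3 + D))
sqrt(h(-155, M(-3)) + U(-47)) = sqrt(15*(-155) - 40*(-47)/(3 - 47)) = sqrt(-2325 - 40*(-47)/(-44)) = sqrt(-2325 - 40*(-47)*(-1/44)) = sqrt(-2325 - 470/11) = sqrt(-26045/11) = I*sqrt(286495)/11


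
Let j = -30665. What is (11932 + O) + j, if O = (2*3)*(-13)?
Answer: -18811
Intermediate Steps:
O = -78 (O = 6*(-13) = -78)
(11932 + O) + j = (11932 - 78) - 30665 = 11854 - 30665 = -18811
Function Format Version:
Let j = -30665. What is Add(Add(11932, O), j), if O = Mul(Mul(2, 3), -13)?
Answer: -18811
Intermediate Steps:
O = -78 (O = Mul(6, -13) = -78)
Add(Add(11932, O), j) = Add(Add(11932, -78), -30665) = Add(11854, -30665) = -18811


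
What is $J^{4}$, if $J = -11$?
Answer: $14641$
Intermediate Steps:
$J^{4} = \left(-11\right)^{4} = 14641$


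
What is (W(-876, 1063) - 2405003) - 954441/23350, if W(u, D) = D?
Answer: -56132953441/23350 ≈ -2.4040e+6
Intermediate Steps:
(W(-876, 1063) - 2405003) - 954441/23350 = (1063 - 2405003) - 954441/23350 = -2403940 - 954441*1/23350 = -2403940 - 954441/23350 = -56132953441/23350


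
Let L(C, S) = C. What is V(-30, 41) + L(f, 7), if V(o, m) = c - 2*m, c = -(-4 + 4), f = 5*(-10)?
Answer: -132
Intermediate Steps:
f = -50
c = 0 (c = -1*0 = 0)
V(o, m) = -2*m (V(o, m) = 0 - 2*m = -2*m)
V(-30, 41) + L(f, 7) = -2*41 - 50 = -82 - 50 = -132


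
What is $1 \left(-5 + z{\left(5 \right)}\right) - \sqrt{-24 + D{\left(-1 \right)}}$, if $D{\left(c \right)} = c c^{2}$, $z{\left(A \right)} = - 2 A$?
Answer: $-15 - 5 i \approx -15.0 - 5.0 i$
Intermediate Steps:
$D{\left(c \right)} = c^{3}$
$1 \left(-5 + z{\left(5 \right)}\right) - \sqrt{-24 + D{\left(-1 \right)}} = 1 \left(-5 - 10\right) - \sqrt{-24 + \left(-1\right)^{3}} = 1 \left(-5 - 10\right) - \sqrt{-24 - 1} = 1 \left(-15\right) - \sqrt{-25} = -15 - 5 i$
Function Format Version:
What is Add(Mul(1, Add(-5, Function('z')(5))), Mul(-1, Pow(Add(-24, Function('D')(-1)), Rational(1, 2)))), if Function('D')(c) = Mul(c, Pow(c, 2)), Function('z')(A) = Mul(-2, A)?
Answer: Add(-15, Mul(-5, I)) ≈ Add(-15.000, Mul(-5.0000, I))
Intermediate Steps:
Function('D')(c) = Pow(c, 3)
Add(Mul(1, Add(-5, Function('z')(5))), Mul(-1, Pow(Add(-24, Function('D')(-1)), Rational(1, 2)))) = Add(Mul(1, Add(-5, Mul(-2, 5))), Mul(-1, Pow(Add(-24, Pow(-1, 3)), Rational(1, 2)))) = Add(Mul(1, Add(-5, -10)), Mul(-1, Pow(Add(-24, -1), Rational(1, 2)))) = Add(Mul(1, -15), Mul(-1, Pow(-25, Rational(1, 2)))) = Add(-15, Mul(-1, Mul(5, I))) = Add(-15, Mul(-5, I))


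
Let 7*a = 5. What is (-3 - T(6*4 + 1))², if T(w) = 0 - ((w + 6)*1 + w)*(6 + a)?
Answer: 139129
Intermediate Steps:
a = 5/7 (a = (⅐)*5 = 5/7 ≈ 0.71429)
T(w) = -282/7 - 94*w/7 (T(w) = 0 - ((w + 6)*1 + w)*(6 + 5/7) = 0 - ((6 + w)*1 + w)*47/7 = 0 - ((6 + w) + w)*47/7 = 0 - (6 + 2*w)*47/7 = 0 - (282/7 + 94*w/7) = 0 + (-282/7 - 94*w/7) = -282/7 - 94*w/7)
(-3 - T(6*4 + 1))² = (-3 - (-282/7 - 94*(6*4 + 1)/7))² = (-3 - (-282/7 - 94*(24 + 1)/7))² = (-3 - (-282/7 - 94/7*25))² = (-3 - (-282/7 - 2350/7))² = (-3 - 1*(-376))² = (-3 + 376)² = 373² = 139129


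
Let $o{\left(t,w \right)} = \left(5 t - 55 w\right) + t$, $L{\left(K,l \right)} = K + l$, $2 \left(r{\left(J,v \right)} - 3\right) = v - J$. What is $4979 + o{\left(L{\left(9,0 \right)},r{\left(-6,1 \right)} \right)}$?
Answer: $\frac{9351}{2} \approx 4675.5$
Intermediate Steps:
$r{\left(J,v \right)} = 3 + \frac{v}{2} - \frac{J}{2}$ ($r{\left(J,v \right)} = 3 + \frac{v - J}{2} = 3 - \left(\frac{J}{2} - \frac{v}{2}\right) = 3 + \frac{v}{2} - \frac{J}{2}$)
$o{\left(t,w \right)} = - 55 w + 6 t$ ($o{\left(t,w \right)} = \left(- 55 w + 5 t\right) + t = - 55 w + 6 t$)
$4979 + o{\left(L{\left(9,0 \right)},r{\left(-6,1 \right)} \right)} = 4979 + \left(- 55 \left(3 + \frac{1}{2} \cdot 1 - -3\right) + 6 \left(9 + 0\right)\right) = 4979 + \left(- 55 \left(3 + \frac{1}{2} + 3\right) + 6 \cdot 9\right) = 4979 + \left(\left(-55\right) \frac{13}{2} + 54\right) = 4979 + \left(- \frac{715}{2} + 54\right) = 4979 - \frac{607}{2} = \frac{9351}{2}$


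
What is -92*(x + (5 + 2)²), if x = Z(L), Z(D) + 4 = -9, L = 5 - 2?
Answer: -3312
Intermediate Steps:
L = 3
Z(D) = -13 (Z(D) = -4 - 9 = -13)
x = -13
-92*(x + (5 + 2)²) = -92*(-13 + (5 + 2)²) = -92*(-13 + 7²) = -92*(-13 + 49) = -92*36 = -3312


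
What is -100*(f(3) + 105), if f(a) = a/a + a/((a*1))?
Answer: -10700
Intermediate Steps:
f(a) = 2 (f(a) = 1 + a/a = 1 + 1 = 2)
-100*(f(3) + 105) = -100*(2 + 105) = -100*107 = -10700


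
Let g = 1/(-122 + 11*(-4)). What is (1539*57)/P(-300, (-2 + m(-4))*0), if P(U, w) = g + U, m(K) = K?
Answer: -14562018/49801 ≈ -292.40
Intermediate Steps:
g = -1/166 (g = 1/(-122 - 44) = 1/(-166) = -1/166 ≈ -0.0060241)
P(U, w) = -1/166 + U
(1539*57)/P(-300, (-2 + m(-4))*0) = (1539*57)/(-1/166 - 300) = 87723/(-49801/166) = 87723*(-166/49801) = -14562018/49801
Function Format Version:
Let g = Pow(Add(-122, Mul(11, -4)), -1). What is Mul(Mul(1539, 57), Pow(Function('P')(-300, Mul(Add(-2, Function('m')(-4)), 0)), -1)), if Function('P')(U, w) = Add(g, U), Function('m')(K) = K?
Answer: Rational(-14562018, 49801) ≈ -292.40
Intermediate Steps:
g = Rational(-1, 166) (g = Pow(Add(-122, -44), -1) = Pow(-166, -1) = Rational(-1, 166) ≈ -0.0060241)
Function('P')(U, w) = Add(Rational(-1, 166), U)
Mul(Mul(1539, 57), Pow(Function('P')(-300, Mul(Add(-2, Function('m')(-4)), 0)), -1)) = Mul(Mul(1539, 57), Pow(Add(Rational(-1, 166), -300), -1)) = Mul(87723, Pow(Rational(-49801, 166), -1)) = Mul(87723, Rational(-166, 49801)) = Rational(-14562018, 49801)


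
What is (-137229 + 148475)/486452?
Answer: 5623/243226 ≈ 0.023118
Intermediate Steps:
(-137229 + 148475)/486452 = 11246*(1/486452) = 5623/243226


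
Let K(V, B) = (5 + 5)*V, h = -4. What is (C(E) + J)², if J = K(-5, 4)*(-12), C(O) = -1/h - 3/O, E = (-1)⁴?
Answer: 5707321/16 ≈ 3.5671e+5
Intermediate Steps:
K(V, B) = 10*V
E = 1
C(O) = ¼ - 3/O (C(O) = -1/(-4) - 3/O = -1*(-¼) - 3/O = ¼ - 3/O)
J = 600 (J = (10*(-5))*(-12) = -50*(-12) = 600)
(C(E) + J)² = ((¼)*(-12 + 1)/1 + 600)² = ((¼)*1*(-11) + 600)² = (-11/4 + 600)² = (2389/4)² = 5707321/16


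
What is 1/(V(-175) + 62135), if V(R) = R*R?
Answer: 1/92760 ≈ 1.0781e-5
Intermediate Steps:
V(R) = R**2
1/(V(-175) + 62135) = 1/((-175)**2 + 62135) = 1/(30625 + 62135) = 1/92760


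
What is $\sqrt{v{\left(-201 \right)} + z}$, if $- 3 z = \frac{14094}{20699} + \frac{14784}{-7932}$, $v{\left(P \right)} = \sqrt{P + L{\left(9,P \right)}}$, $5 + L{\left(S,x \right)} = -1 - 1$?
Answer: $\frac{\sqrt{664332799212978 + 6739134883110756 i \sqrt{13}}}{41046117} \approx 2.7223 + 2.6489 i$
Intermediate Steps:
$L{\left(S,x \right)} = -7$ ($L{\left(S,x \right)} = -5 - 2 = -7$)
$v{\left(P \right)} = \sqrt{-7 + P}$ ($v{\left(P \right)} = \sqrt{P - 7} = \sqrt{-7 + P}$)
$z = \frac{16185034}{41046117}$ ($z = - \frac{\frac{14094}{20699} + \frac{14784}{-7932}}{3} = - \frac{14094 \cdot \frac{1}{20699} + 14784 \left(- \frac{1}{7932}\right)}{3} = - \frac{\frac{14094}{20699} - \frac{1232}{661}}{3} = \left(- \frac{1}{3}\right) \left(- \frac{16185034}{13682039}\right) = \frac{16185034}{41046117} \approx 0.39431$)
$\sqrt{v{\left(-201 \right)} + z} = \sqrt{\sqrt{-7 - 201} + \frac{16185034}{41046117}} = \sqrt{\sqrt{-208} + \frac{16185034}{41046117}} = \sqrt{4 i \sqrt{13} + \frac{16185034}{41046117}} = \sqrt{\frac{16185034}{41046117} + 4 i \sqrt{13}}$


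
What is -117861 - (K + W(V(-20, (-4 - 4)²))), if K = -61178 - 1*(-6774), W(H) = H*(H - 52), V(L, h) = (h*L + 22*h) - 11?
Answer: -71062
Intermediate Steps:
V(L, h) = -11 + 22*h + L*h (V(L, h) = (L*h + 22*h) - 11 = (22*h + L*h) - 11 = -11 + 22*h + L*h)
W(H) = H*(-52 + H)
K = -54404 (K = -61178 + 6774 = -54404)
-117861 - (K + W(V(-20, (-4 - 4)²))) = -117861 - (-54404 + (-11 + 22*(-4 - 4)² - 20*(-4 - 4)²)*(-52 + (-11 + 22*(-4 - 4)² - 20*(-4 - 4)²))) = -117861 - (-54404 + (-11 + 22*(-8)² - 20*(-8)²)*(-52 + (-11 + 22*(-8)² - 20*(-8)²))) = -117861 - (-54404 + (-11 + 22*64 - 20*64)*(-52 + (-11 + 22*64 - 20*64))) = -117861 - (-54404 + (-11 + 1408 - 1280)*(-52 + (-11 + 1408 - 1280))) = -117861 - (-54404 + 117*(-52 + 117)) = -117861 - (-54404 + 117*65) = -117861 - (-54404 + 7605) = -117861 - 1*(-46799) = -117861 + 46799 = -71062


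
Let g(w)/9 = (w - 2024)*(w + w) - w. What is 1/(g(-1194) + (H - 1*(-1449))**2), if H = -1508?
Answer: 1/69175483 ≈ 1.4456e-8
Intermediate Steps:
g(w) = -9*w + 18*w*(-2024 + w) (g(w) = 9*((w - 2024)*(w + w) - w) = 9*((-2024 + w)*(2*w) - w) = 9*(2*w*(-2024 + w) - w) = 9*(-w + 2*w*(-2024 + w)) = -9*w + 18*w*(-2024 + w))
1/(g(-1194) + (H - 1*(-1449))**2) = 1/(9*(-1194)*(-4049 + 2*(-1194)) + (-1508 - 1*(-1449))**2) = 1/(9*(-1194)*(-4049 - 2388) + (-1508 + 1449)**2) = 1/(9*(-1194)*(-6437) + (-59)**2) = 1/(69172002 + 3481) = 1/69175483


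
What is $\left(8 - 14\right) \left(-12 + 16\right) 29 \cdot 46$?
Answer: $-32016$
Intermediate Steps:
$\left(8 - 14\right) \left(-12 + 16\right) 29 \cdot 46 = \left(-6\right) 4 \cdot 29 \cdot 46 = \left(-24\right) 29 \cdot 46 = \left(-696\right) 46 = -32016$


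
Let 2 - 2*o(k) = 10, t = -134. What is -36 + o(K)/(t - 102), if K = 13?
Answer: -2123/59 ≈ -35.983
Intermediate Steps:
o(k) = -4 (o(k) = 1 - 1/2*10 = 1 - 5 = -4)
-36 + o(K)/(t - 102) = -36 - 4/(-134 - 102) = -36 - 4/(-236) = -36 - 1/236*(-4) = -36 + 1/59 = -2123/59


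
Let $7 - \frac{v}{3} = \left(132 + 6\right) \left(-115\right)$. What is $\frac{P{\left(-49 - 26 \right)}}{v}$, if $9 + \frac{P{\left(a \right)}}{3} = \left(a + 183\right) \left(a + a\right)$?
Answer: $- \frac{16209}{15877} \approx -1.0209$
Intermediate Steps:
$P{\left(a \right)} = -27 + 6 a \left(183 + a\right)$ ($P{\left(a \right)} = -27 + 3 \left(a + 183\right) \left(a + a\right) = -27 + 3 \left(183 + a\right) 2 a = -27 + 3 \cdot 2 a \left(183 + a\right) = -27 + 6 a \left(183 + a\right)$)
$v = 47631$ ($v = 21 - 3 \left(132 + 6\right) \left(-115\right) = 21 - 3 \cdot 138 \left(-115\right) = 21 - -47610 = 21 + 47610 = 47631$)
$\frac{P{\left(-49 - 26 \right)}}{v} = \frac{-27 + 6 \left(-49 - 26\right)^{2} + 1098 \left(-49 - 26\right)}{47631} = \left(-27 + 6 \left(-49 - 26\right)^{2} + 1098 \left(-49 - 26\right)\right) \frac{1}{47631} = \left(-27 + 6 \left(-75\right)^{2} + 1098 \left(-75\right)\right) \frac{1}{47631} = \left(-27 + 6 \cdot 5625 - 82350\right) \frac{1}{47631} = \left(-27 + 33750 - 82350\right) \frac{1}{47631} = \left(-48627\right) \frac{1}{47631} = - \frac{16209}{15877}$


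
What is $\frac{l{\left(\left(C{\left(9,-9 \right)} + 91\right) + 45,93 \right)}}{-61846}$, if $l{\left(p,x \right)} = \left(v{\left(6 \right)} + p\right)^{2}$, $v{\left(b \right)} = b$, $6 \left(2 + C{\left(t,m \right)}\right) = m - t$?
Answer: $- \frac{18769}{61846} \approx -0.30348$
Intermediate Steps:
$C{\left(t,m \right)} = -2 - \frac{t}{6} + \frac{m}{6}$ ($C{\left(t,m \right)} = -2 + \frac{m - t}{6} = -2 + \left(- \frac{t}{6} + \frac{m}{6}\right) = -2 - \frac{t}{6} + \frac{m}{6}$)
$l{\left(p,x \right)} = \left(6 + p\right)^{2}$
$\frac{l{\left(\left(C{\left(9,-9 \right)} + 91\right) + 45,93 \right)}}{-61846} = \frac{\left(6 + \left(\left(\left(-2 - \frac{3}{2} + \frac{1}{6} \left(-9\right)\right) + 91\right) + 45\right)\right)^{2}}{-61846} = \left(6 + \left(\left(\left(-2 - \frac{3}{2} - \frac{3}{2}\right) + 91\right) + 45\right)\right)^{2} \left(- \frac{1}{61846}\right) = \left(6 + \left(\left(-5 + 91\right) + 45\right)\right)^{2} \left(- \frac{1}{61846}\right) = \left(6 + \left(86 + 45\right)\right)^{2} \left(- \frac{1}{61846}\right) = \left(6 + 131\right)^{2} \left(- \frac{1}{61846}\right) = 137^{2} \left(- \frac{1}{61846}\right) = 18769 \left(- \frac{1}{61846}\right) = - \frac{18769}{61846}$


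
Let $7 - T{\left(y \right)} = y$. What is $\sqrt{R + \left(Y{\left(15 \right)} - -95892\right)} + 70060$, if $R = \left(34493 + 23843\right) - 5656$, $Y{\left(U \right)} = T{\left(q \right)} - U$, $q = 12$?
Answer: $70060 + 2 \sqrt{37138} \approx 70445.0$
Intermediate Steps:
$T{\left(y \right)} = 7 - y$
$Y{\left(U \right)} = -5 - U$ ($Y{\left(U \right)} = \left(7 - 12\right) - U = -5 - U$)
$R = 52680$ ($R = 58336 - 5656 = 52680$)
$\sqrt{R + \left(Y{\left(15 \right)} - -95892\right)} + 70060 = \sqrt{52680 - -95872} + 70060 = \sqrt{52680 + \left(\left(-5 - 15\right) + 95892\right)} + 70060 = \sqrt{52680 + \left(-20 + 95892\right)} + 70060 = \sqrt{52680 + 95872} + 70060 = \sqrt{148552} + 70060 = 2 \sqrt{37138} + 70060 = 70060 + 2 \sqrt{37138}$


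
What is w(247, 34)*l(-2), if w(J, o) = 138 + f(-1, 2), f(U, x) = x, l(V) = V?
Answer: -280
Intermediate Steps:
w(J, o) = 140 (w(J, o) = 138 + 2 = 140)
w(247, 34)*l(-2) = 140*(-2) = -280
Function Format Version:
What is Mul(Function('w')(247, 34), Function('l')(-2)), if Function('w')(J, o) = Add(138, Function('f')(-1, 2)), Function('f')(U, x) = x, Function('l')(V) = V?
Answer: -280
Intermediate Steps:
Function('w')(J, o) = 140 (Function('w')(J, o) = Add(138, 2) = 140)
Mul(Function('w')(247, 34), Function('l')(-2)) = Mul(140, -2) = -280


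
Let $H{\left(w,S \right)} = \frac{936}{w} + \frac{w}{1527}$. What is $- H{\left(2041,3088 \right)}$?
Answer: $- \frac{430381}{239739} \approx -1.7952$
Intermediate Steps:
$H{\left(w,S \right)} = \frac{936}{w} + \frac{w}{1527}$ ($H{\left(w,S \right)} = \frac{936}{w} + w \frac{1}{1527} = \frac{936}{w} + \frac{w}{1527}$)
$- H{\left(2041,3088 \right)} = - (\frac{936}{2041} + \frac{1}{1527} \cdot 2041) = - (936 \cdot \frac{1}{2041} + \frac{2041}{1527}) = - (\frac{72}{157} + \frac{2041}{1527}) = \left(-1\right) \frac{430381}{239739} = - \frac{430381}{239739}$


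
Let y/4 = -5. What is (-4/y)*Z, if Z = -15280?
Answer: -3056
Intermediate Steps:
y = -20 (y = 4*(-5) = -20)
(-4/y)*Z = -4/(-20)*(-15280) = -4*(-1/20)*(-15280) = (1/5)*(-15280) = -3056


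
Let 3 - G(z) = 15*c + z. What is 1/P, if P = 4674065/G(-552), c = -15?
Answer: 156/934813 ≈ 0.00016688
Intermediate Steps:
G(z) = 228 - z (G(z) = 3 - (15*(-15) + z) = 3 - (-225 + z) = 3 + (225 - z) = 228 - z)
P = 934813/156 (P = 4674065/(228 - 1*(-552)) = 4674065/(228 + 552) = 4674065/780 = 4674065*(1/780) = 934813/156 ≈ 5992.4)
1/P = 1/(934813/156) = 156/934813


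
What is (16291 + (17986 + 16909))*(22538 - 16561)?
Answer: 305938722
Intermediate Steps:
(16291 + (17986 + 16909))*(22538 - 16561) = (16291 + 34895)*5977 = 51186*5977 = 305938722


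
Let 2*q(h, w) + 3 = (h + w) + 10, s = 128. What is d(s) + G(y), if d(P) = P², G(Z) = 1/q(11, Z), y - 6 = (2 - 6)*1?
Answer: 163841/10 ≈ 16384.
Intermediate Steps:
q(h, w) = 7/2 + h/2 + w/2 (q(h, w) = -3/2 + ((h + w) + 10)/2 = -3/2 + (10 + h + w)/2 = -3/2 + (5 + h/2 + w/2) = 7/2 + h/2 + w/2)
y = 2 (y = 6 + (2 - 6)*1 = 6 - 4*1 = 6 - 4 = 2)
G(Z) = 1/(9 + Z/2) (G(Z) = 1/(7/2 + (½)*11 + Z/2) = 1/(7/2 + 11/2 + Z/2) = 1/(9 + Z/2))
d(s) + G(y) = 128² + 2/(18 + 2) = 16384 + 2/20 = 16384 + 2*(1/20) = 16384 + ⅒ = 163841/10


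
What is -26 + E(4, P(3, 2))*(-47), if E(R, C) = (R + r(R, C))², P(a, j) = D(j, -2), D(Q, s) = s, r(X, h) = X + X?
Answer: -6794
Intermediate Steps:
r(X, h) = 2*X
P(a, j) = -2
E(R, C) = 9*R² (E(R, C) = (R + 2*R)² = (3*R)² = 9*R²)
-26 + E(4, P(3, 2))*(-47) = -26 + (9*4²)*(-47) = -26 + (9*16)*(-47) = -26 + 144*(-47) = -26 - 6768 = -6794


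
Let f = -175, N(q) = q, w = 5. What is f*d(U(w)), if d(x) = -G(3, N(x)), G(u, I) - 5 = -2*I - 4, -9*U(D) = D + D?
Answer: 5075/9 ≈ 563.89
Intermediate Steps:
U(D) = -2*D/9 (U(D) = -(D + D)/9 = -2*D/9)
G(u, I) = 1 - 2*I (G(u, I) = 5 + (-2*I - 4) = 5 + (-4 - 2*I) = 1 - 2*I)
d(x) = -1 + 2*x (d(x) = -(1 - 2*x) = -1 + 2*x)
f*d(U(w)) = -175*(-1 + 2*(-2/9*5)) = -175*(-1 + 2*(-10/9)) = -175*(-1 - 20/9) = -175*(-29/9) = 5075/9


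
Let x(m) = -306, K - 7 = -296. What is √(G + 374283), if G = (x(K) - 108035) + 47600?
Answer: 3*√34838 ≈ 559.95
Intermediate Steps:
K = -289 (K = 7 - 296 = -289)
G = -60741 (G = (-306 - 108035) + 47600 = -108341 + 47600 = -60741)
√(G + 374283) = √(-60741 + 374283) = √313542 = 3*√34838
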